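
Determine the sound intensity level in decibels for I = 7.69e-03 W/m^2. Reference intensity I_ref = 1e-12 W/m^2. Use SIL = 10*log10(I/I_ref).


I / I_ref = 7.69e-03 / 1e-12 = 7.69e+09
SIL = 10 * log10(7.69e+09) = 98.859 dB


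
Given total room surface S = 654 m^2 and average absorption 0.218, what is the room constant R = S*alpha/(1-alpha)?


R = 654 * 0.218 / (1 - 0.218) = 182.32 m^2


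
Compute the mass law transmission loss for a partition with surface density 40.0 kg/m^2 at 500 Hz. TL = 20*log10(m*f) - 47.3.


m * f = 40.0 * 500 = 20000
20*log10(20000) = 86.0206 dB
TL = 86.0206 - 47.3 = 38.721 dB


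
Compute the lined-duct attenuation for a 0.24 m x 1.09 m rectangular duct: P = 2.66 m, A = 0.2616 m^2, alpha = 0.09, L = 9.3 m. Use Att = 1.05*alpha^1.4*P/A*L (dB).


alpha^1.4 = 0.09^1.4 = 0.034351
Attenuation rate = 1.05 * alpha^1.4 * P / A
= 1.05 * 0.034351 * 2.66 / 0.2616 = 0.366752 dB/m
Total Att = 0.366752 * 9.3 = 3.4108 dB


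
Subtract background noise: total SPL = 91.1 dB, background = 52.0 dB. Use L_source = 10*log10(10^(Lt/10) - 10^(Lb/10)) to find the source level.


10^(91.1/10) = 1.28825e+09
10^(52.0/10) = 158489
Difference = 1.28825e+09 - 158489 = 1.28809e+09
L_source = 10*log10(1.28809e+09) = 91.099 dB


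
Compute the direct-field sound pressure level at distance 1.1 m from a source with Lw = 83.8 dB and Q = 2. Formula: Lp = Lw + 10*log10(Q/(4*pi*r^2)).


4*pi*r^2 = 4*pi*1.1^2 = 15.2053 m^2
Q / (4*pi*r^2) = 2 / 15.2053 = 0.131533
Lp = 83.8 + 10*log10(0.131533) = 74.99 dB


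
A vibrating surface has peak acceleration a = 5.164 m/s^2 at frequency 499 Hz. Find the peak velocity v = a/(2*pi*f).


omega = 2*pi*f = 2*pi*499 = 3135.31 rad/s
v = a / omega = 5.164 / 3135.31 = 0.001647 m/s


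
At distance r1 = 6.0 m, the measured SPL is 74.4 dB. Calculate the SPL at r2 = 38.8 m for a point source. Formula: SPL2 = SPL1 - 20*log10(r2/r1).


r2/r1 = 38.8/6.0 = 6.46667
Correction = 20*log10(6.46667) = 16.2136 dB
SPL2 = 74.4 - 16.2136 = 58.186 dB


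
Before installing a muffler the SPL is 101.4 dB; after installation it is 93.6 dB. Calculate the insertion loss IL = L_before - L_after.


Insertion loss = SPL without muffler - SPL with muffler
IL = 101.4 - 93.6 = 7.8 dB


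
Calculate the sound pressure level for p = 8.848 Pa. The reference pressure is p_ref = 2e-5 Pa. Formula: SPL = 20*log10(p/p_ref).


p / p_ref = 8.848 / 2e-5 = 442400
SPL = 20 * log10(442400) = 112.92 dB


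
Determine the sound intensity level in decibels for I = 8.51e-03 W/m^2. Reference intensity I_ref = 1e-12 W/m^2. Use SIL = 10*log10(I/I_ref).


I / I_ref = 8.51e-03 / 1e-12 = 8.51e+09
SIL = 10 * log10(8.51e+09) = 99.299 dB


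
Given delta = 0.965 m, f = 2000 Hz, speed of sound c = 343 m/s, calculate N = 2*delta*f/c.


N = 2*delta*f/c = 2*delta/lambda, where lambda = c/f
lambda = 343 / 2000 = 0.1715 m
N = 2 * 0.965 / 0.1715 = 11.254


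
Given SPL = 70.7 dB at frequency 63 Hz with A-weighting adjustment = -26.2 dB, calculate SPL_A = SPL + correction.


A-weighting table: 63 Hz -> -26.2 dB correction
SPL_A = SPL + correction = 70.7 + (-26.2) = 44.5 dBA


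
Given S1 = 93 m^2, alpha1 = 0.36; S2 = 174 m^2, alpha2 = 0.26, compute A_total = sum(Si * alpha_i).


93 * 0.36 = 33.48
174 * 0.26 = 45.24
A_total = 33.48 + 45.24 = 78.72 m^2


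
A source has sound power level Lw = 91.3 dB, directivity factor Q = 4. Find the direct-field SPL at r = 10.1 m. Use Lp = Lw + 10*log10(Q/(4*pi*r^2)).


4*pi*r^2 = 4*pi*10.1^2 = 1281.9 m^2
Q / (4*pi*r^2) = 4 / 1281.9 = 0.00312037
Lp = 91.3 + 10*log10(0.00312037) = 66.242 dB


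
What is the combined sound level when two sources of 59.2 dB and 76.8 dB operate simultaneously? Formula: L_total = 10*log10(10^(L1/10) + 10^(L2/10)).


10^(59.2/10) = 831764
10^(76.8/10) = 4.7863e+07
Sum = 831764 + 4.7863e+07 = 4.86948e+07
L_total = 10*log10(4.86948e+07) = 76.875 dB


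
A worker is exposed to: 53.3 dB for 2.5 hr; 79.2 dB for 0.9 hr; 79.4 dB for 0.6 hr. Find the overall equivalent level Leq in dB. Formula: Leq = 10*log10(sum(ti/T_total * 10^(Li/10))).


T_total = 2.5 + 0.9 + 0.6 = 4.0 hr
(2.5/4.0) * 10^(53.3/10) = 133623
(0.9/4.0) * 10^(79.2/10) = 1.87147e+07
(0.6/4.0) * 10^(79.4/10) = 1.30645e+07
Sum = 133623 + 1.87147e+07 + 1.30645e+07 = 3.19128e+07
Leq = 10*log10(3.19128e+07) = 75.04 dB


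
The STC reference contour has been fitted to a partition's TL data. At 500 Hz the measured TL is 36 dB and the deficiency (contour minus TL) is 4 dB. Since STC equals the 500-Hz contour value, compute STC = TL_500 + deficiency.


By ASTM E413, STC = value of the fitted reference contour at 500 Hz.
Contour value at 500 Hz = TL_500 + deficiency = 36 + 4 = 40
STC = 40


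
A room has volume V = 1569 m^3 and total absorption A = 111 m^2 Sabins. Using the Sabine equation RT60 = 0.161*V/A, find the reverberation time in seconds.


RT60 = 0.161 * 1569 / 111 = 2.2758 s


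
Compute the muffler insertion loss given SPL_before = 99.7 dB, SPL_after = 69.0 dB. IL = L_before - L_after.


Insertion loss = SPL without muffler - SPL with muffler
IL = 99.7 - 69.0 = 30.7 dB


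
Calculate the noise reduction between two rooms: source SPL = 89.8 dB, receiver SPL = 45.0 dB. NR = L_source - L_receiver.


NR = L_source - L_receiver (difference between source and receiving room levels)
NR = 89.8 - 45.0 = 44.8 dB


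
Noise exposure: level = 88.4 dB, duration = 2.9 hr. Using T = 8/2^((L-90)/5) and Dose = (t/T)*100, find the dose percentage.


T_allowed = 8 / 2^((88.4 - 90)/5) = 9.98664 hr
Dose = 2.9 / 9.98664 * 100 = 29.039 %


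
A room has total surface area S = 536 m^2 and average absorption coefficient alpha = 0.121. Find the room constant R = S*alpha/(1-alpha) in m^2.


R = 536 * 0.121 / (1 - 0.121) = 73.784 m^2


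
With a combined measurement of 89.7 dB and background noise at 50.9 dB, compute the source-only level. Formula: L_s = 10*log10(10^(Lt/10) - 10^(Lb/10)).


10^(89.7/10) = 9.33254e+08
10^(50.9/10) = 123027
Difference = 9.33254e+08 - 123027 = 9.33131e+08
L_source = 10*log10(9.33131e+08) = 89.699 dB


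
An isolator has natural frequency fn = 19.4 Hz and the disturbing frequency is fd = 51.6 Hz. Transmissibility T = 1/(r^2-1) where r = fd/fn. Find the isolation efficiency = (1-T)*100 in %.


r = 51.6 / 19.4 = 2.65979
r^2 - 1 = 2.65979^2 - 1 = 6.07448
T = 1/6.07448 = 0.164623
Efficiency = (1 - 0.164623)*100 = 83.538 %


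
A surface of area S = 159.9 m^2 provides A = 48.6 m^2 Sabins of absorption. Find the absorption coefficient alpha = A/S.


Absorption coefficient = absorbed power / incident power
alpha = A / S = 48.6 / 159.9 = 0.30394


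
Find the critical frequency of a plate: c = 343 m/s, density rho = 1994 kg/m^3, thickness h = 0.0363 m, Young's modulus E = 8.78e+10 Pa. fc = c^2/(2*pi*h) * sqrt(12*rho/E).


12*rho/E = 12*1994/8.78e+10 = 2.72528e-07
sqrt(12*rho/E) = sqrt(2.72528e-07) = 0.000522042
c^2/(2*pi*h) = 343^2/(2*pi*0.0363) = 515824
fc = 515824 * 0.000522042 = 269.28 Hz


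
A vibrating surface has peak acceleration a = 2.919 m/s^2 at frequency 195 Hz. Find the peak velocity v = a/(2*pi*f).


omega = 2*pi*f = 2*pi*195 = 1225.22 rad/s
v = a / omega = 2.919 / 1225.22 = 0.0023824 m/s


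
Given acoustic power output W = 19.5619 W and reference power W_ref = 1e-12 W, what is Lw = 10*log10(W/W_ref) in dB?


W / W_ref = 19.5619 / 1e-12 = 1.95619e+13
Lw = 10 * log10(1.95619e+13) = 132.91 dB


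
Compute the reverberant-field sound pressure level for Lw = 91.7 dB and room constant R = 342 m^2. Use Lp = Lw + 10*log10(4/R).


4/R = 4/342 = 0.0116959
Lp = 91.7 + 10*log10(0.0116959) = 72.38 dB


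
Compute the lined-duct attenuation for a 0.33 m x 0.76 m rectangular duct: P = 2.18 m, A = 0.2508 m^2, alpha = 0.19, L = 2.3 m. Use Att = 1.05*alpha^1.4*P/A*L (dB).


alpha^1.4 = 0.19^1.4 = 0.0977811
Attenuation rate = 1.05 * alpha^1.4 * P / A
= 1.05 * 0.0977811 * 2.18 / 0.2508 = 0.892428 dB/m
Total Att = 0.892428 * 2.3 = 2.0526 dB


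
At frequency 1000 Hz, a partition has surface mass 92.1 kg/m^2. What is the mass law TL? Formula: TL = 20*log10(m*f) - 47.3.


m * f = 92.1 * 1000 = 92100
20*log10(92100) = 99.2852 dB
TL = 99.2852 - 47.3 = 51.985 dB


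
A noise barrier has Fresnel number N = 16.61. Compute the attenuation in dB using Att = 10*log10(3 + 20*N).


3 + 20*N = 3 + 20*16.61 = 335.2
Att = 10*log10(335.2) = 25.253 dB


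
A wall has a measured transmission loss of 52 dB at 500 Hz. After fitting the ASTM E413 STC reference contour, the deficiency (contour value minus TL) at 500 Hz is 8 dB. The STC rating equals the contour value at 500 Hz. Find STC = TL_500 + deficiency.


By ASTM E413, STC = value of the fitted reference contour at 500 Hz.
Contour value at 500 Hz = TL_500 + deficiency = 52 + 8 = 60
STC = 60


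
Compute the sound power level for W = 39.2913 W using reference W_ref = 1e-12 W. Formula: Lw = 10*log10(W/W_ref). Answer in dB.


W / W_ref = 39.2913 / 1e-12 = 3.92913e+13
Lw = 10 * log10(3.92913e+13) = 135.94 dB


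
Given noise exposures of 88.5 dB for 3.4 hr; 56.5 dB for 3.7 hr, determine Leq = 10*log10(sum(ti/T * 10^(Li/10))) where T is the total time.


T_total = 3.4 + 3.7 = 7.1 hr
(3.4/7.1) * 10^(88.5/10) = 3.39016e+08
(3.7/7.1) * 10^(56.5/10) = 232779
Sum = 3.39016e+08 + 232779 = 3.39249e+08
Leq = 10*log10(3.39249e+08) = 85.305 dB


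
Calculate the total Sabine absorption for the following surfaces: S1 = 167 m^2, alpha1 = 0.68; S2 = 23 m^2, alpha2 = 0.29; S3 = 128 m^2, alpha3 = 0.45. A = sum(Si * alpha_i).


167 * 0.68 = 113.56
23 * 0.29 = 6.67
128 * 0.45 = 57.6
A_total = 113.56 + 6.67 + 57.6 = 177.83 m^2


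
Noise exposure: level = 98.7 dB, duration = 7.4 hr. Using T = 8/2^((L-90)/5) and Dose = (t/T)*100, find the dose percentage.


T_allowed = 8 / 2^((98.7 - 90)/5) = 2.39496 hr
Dose = 7.4 / 2.39496 * 100 = 308.98 %


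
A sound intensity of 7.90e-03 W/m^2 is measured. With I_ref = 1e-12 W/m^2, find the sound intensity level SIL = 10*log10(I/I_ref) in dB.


I / I_ref = 7.90e-03 / 1e-12 = 7.9e+09
SIL = 10 * log10(7.9e+09) = 98.976 dB


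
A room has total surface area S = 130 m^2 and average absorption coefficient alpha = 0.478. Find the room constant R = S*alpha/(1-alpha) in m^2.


R = 130 * 0.478 / (1 - 0.478) = 119.04 m^2


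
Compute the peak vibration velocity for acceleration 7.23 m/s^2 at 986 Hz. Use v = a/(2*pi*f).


omega = 2*pi*f = 2*pi*986 = 6195.22 rad/s
v = a / omega = 7.23 / 6195.22 = 0.001167 m/s


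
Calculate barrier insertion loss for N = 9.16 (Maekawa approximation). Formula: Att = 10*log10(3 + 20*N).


3 + 20*N = 3 + 20*9.16 = 186.2
Att = 10*log10(186.2) = 22.7 dB


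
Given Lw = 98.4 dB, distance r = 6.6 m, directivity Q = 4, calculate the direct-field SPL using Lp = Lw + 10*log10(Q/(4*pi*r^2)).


4*pi*r^2 = 4*pi*6.6^2 = 547.391 m^2
Q / (4*pi*r^2) = 4 / 547.391 = 0.00730739
Lp = 98.4 + 10*log10(0.00730739) = 77.038 dB


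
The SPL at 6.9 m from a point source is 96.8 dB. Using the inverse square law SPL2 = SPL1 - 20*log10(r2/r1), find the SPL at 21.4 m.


r2/r1 = 21.4/6.9 = 3.10145
Correction = 20*log10(3.10145) = 9.8313 dB
SPL2 = 96.8 - 9.8313 = 86.969 dB


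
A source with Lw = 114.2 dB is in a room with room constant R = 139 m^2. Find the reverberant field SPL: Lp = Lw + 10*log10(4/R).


4/R = 4/139 = 0.028777
Lp = 114.2 + 10*log10(0.028777) = 98.79 dB


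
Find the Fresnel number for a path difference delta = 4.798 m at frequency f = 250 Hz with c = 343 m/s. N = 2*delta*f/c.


N = 2*delta*f/c = 2*delta/lambda, where lambda = c/f
lambda = 343 / 250 = 1.372 m
N = 2 * 4.798 / 1.372 = 6.9942


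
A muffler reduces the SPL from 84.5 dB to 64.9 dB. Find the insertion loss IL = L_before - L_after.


Insertion loss = SPL without muffler - SPL with muffler
IL = 84.5 - 64.9 = 19.6 dB


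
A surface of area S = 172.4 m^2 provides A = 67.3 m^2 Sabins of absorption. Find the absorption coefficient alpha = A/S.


Absorption coefficient = absorbed power / incident power
alpha = A / S = 67.3 / 172.4 = 0.39037


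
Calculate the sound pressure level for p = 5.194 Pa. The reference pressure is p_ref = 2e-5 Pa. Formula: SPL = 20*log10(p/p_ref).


p / p_ref = 5.194 / 2e-5 = 259700
SPL = 20 * log10(259700) = 108.29 dB


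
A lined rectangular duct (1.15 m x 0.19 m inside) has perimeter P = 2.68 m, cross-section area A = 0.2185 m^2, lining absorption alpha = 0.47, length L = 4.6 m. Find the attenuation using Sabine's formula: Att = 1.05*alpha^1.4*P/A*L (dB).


alpha^1.4 = 0.47^1.4 = 0.347486
Attenuation rate = 1.05 * alpha^1.4 * P / A
= 1.05 * 0.347486 * 2.68 / 0.2185 = 4.47517 dB/m
Total Att = 4.47517 * 4.6 = 20.586 dB


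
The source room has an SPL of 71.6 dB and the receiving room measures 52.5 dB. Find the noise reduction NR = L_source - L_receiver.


NR = L_source - L_receiver (difference between source and receiving room levels)
NR = 71.6 - 52.5 = 19.1 dB


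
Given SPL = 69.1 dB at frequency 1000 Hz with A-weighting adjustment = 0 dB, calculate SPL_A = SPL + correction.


A-weighting table: 1000 Hz -> 0 dB correction
SPL_A = SPL + correction = 69.1 + (0) = 69.1 dBA


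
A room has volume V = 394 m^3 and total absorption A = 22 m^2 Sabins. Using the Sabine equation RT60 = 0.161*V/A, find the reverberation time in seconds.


RT60 = 0.161 * 394 / 22 = 2.8834 s


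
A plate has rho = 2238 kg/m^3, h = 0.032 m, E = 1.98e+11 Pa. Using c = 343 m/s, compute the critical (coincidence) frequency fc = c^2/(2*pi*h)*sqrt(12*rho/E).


12*rho/E = 12*2238/1.98e+11 = 1.35636e-07
sqrt(12*rho/E) = sqrt(1.35636e-07) = 0.000368288
c^2/(2*pi*h) = 343^2/(2*pi*0.032) = 585138
fc = 585138 * 0.000368288 = 215.5 Hz


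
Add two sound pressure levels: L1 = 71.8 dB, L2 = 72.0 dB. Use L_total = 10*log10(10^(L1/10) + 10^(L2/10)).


10^(71.8/10) = 1.51356e+07
10^(72.0/10) = 1.58489e+07
Sum = 1.51356e+07 + 1.58489e+07 = 3.09845e+07
L_total = 10*log10(3.09845e+07) = 74.911 dB


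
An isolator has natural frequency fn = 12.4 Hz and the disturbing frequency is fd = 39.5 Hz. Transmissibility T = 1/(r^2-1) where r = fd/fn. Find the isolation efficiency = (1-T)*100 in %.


r = 39.5 / 12.4 = 3.18548
r^2 - 1 = 3.18548^2 - 1 = 9.14728
T = 1/9.14728 = 0.109322
Efficiency = (1 - 0.109322)*100 = 89.068 %


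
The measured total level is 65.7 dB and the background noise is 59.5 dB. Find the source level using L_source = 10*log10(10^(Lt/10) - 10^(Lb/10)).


10^(65.7/10) = 3.71535e+06
10^(59.5/10) = 891251
Difference = 3.71535e+06 - 891251 = 2.8241e+06
L_source = 10*log10(2.8241e+06) = 64.509 dB


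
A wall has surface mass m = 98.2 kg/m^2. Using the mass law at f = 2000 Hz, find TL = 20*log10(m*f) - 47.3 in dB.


m * f = 98.2 * 2000 = 196400
20*log10(196400) = 105.863 dB
TL = 105.863 - 47.3 = 58.563 dB


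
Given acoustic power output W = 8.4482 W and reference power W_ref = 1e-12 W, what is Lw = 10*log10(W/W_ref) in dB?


W / W_ref = 8.4482 / 1e-12 = 8.4482e+12
Lw = 10 * log10(8.4482e+12) = 129.27 dB


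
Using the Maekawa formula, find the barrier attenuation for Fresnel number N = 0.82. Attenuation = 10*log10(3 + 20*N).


3 + 20*N = 3 + 20*0.82 = 19.4
Att = 10*log10(19.4) = 12.878 dB


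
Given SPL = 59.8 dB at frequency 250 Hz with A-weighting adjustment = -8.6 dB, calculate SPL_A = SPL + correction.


A-weighting table: 250 Hz -> -8.6 dB correction
SPL_A = SPL + correction = 59.8 + (-8.6) = 51.2 dBA


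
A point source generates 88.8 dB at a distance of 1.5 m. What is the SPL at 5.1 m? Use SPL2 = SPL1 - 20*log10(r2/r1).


r2/r1 = 5.1/1.5 = 3.4
Correction = 20*log10(3.4) = 10.6296 dB
SPL2 = 88.8 - 10.6296 = 78.17 dB


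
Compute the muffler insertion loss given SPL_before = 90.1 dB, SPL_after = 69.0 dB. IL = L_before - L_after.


Insertion loss = SPL without muffler - SPL with muffler
IL = 90.1 - 69.0 = 21.1 dB


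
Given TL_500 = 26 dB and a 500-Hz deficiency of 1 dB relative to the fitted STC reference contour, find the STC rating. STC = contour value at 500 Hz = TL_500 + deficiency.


By ASTM E413, STC = value of the fitted reference contour at 500 Hz.
Contour value at 500 Hz = TL_500 + deficiency = 26 + 1 = 27
STC = 27


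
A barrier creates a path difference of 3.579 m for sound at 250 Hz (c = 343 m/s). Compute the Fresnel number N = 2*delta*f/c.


N = 2*delta*f/c = 2*delta/lambda, where lambda = c/f
lambda = 343 / 250 = 1.372 m
N = 2 * 3.579 / 1.372 = 5.2172


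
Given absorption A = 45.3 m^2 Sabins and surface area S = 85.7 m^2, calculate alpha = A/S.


Absorption coefficient = absorbed power / incident power
alpha = A / S = 45.3 / 85.7 = 0.52859


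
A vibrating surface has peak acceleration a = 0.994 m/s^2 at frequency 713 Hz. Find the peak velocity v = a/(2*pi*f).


omega = 2*pi*f = 2*pi*713 = 4479.91 rad/s
v = a / omega = 0.994 / 4479.91 = 0.00022188 m/s


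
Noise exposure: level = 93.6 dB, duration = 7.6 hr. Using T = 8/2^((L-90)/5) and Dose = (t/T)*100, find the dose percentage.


T_allowed = 8 / 2^((93.6 - 90)/5) = 4.85678 hr
Dose = 7.6 / 4.85678 * 100 = 156.48 %


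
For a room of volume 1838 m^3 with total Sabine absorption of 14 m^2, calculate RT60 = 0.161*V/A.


RT60 = 0.161 * 1838 / 14 = 21.137 s


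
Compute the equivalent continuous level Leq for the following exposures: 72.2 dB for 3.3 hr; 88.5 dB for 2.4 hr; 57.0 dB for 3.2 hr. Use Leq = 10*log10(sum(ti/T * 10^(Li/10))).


T_total = 3.3 + 2.4 + 3.2 = 8.9 hr
(3.3/8.9) * 10^(72.2/10) = 6.15352e+06
(2.4/8.9) * 10^(88.5/10) = 1.90907e+08
(3.2/8.9) * 10^(57.0/10) = 180202
Sum = 6.15352e+06 + 1.90907e+08 + 180202 = 1.97241e+08
Leq = 10*log10(1.97241e+08) = 82.95 dB


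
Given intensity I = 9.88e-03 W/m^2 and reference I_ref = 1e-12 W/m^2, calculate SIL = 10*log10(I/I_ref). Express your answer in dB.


I / I_ref = 9.88e-03 / 1e-12 = 9.88e+09
SIL = 10 * log10(9.88e+09) = 99.948 dB


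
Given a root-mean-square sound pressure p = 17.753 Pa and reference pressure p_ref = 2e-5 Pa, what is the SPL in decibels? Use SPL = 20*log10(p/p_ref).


p / p_ref = 17.753 / 2e-5 = 887650
SPL = 20 * log10(887650) = 118.96 dB


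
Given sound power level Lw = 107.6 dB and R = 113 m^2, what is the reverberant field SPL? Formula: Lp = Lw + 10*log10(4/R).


4/R = 4/113 = 0.0353982
Lp = 107.6 + 10*log10(0.0353982) = 93.09 dB


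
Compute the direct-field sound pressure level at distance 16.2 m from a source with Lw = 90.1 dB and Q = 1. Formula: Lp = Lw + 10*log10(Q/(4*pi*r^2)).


4*pi*r^2 = 4*pi*16.2^2 = 3297.92 m^2
Q / (4*pi*r^2) = 1 / 3297.92 = 0.000303221
Lp = 90.1 + 10*log10(0.000303221) = 54.918 dB


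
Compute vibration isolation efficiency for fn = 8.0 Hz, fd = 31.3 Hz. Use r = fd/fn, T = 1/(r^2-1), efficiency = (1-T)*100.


r = 31.3 / 8.0 = 3.9125
r^2 - 1 = 3.9125^2 - 1 = 14.3077
T = 1/14.3077 = 0.0698924
Efficiency = (1 - 0.0698924)*100 = 93.011 %


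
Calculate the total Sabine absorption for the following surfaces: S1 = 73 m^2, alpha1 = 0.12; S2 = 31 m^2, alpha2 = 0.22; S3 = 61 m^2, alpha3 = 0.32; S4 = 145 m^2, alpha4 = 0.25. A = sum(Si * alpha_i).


73 * 0.12 = 8.76
31 * 0.22 = 6.82
61 * 0.32 = 19.52
145 * 0.25 = 36.25
A_total = 8.76 + 6.82 + 19.52 + 36.25 = 71.35 m^2


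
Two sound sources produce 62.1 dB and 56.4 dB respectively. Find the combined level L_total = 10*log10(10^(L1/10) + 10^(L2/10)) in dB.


10^(62.1/10) = 1.62181e+06
10^(56.4/10) = 436516
Sum = 1.62181e+06 + 436516 = 2.05833e+06
L_total = 10*log10(2.05833e+06) = 63.135 dB


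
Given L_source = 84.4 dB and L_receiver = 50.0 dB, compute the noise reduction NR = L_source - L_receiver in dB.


NR = L_source - L_receiver (difference between source and receiving room levels)
NR = 84.4 - 50.0 = 34.4 dB


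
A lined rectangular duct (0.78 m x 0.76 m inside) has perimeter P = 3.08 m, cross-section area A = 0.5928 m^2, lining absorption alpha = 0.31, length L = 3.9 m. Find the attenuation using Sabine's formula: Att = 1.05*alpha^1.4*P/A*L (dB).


alpha^1.4 = 0.31^1.4 = 0.194047
Attenuation rate = 1.05 * alpha^1.4 * P / A
= 1.05 * 0.194047 * 3.08 / 0.5928 = 1.05862 dB/m
Total Att = 1.05862 * 3.9 = 4.1286 dB


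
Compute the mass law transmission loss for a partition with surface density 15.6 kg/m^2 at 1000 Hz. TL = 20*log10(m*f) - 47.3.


m * f = 15.6 * 1000 = 15600
20*log10(15600) = 83.8625 dB
TL = 83.8625 - 47.3 = 36.562 dB


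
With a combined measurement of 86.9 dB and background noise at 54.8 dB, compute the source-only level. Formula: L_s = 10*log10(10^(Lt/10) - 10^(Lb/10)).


10^(86.9/10) = 4.89779e+08
10^(54.8/10) = 301995
Difference = 4.89779e+08 - 301995 = 4.89477e+08
L_source = 10*log10(4.89477e+08) = 86.897 dB


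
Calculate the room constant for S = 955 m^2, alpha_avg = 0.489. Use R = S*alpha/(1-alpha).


R = 955 * 0.489 / (1 - 0.489) = 913.88 m^2


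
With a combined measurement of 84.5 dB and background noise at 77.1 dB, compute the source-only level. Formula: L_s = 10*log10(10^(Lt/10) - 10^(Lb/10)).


10^(84.5/10) = 2.81838e+08
10^(77.1/10) = 5.12861e+07
Difference = 2.81838e+08 - 5.12861e+07 = 2.30552e+08
L_source = 10*log10(2.30552e+08) = 83.628 dB


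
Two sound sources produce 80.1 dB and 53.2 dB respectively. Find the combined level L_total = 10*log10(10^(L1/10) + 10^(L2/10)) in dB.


10^(80.1/10) = 1.02329e+08
10^(53.2/10) = 208930
Sum = 1.02329e+08 + 208930 = 1.02538e+08
L_total = 10*log10(1.02538e+08) = 80.109 dB


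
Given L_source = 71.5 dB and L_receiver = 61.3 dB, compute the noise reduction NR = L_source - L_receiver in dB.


NR = L_source - L_receiver (difference between source and receiving room levels)
NR = 71.5 - 61.3 = 10.2 dB


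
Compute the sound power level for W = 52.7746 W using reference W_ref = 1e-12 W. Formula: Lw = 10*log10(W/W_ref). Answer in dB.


W / W_ref = 52.7746 / 1e-12 = 5.27746e+13
Lw = 10 * log10(5.27746e+13) = 137.22 dB


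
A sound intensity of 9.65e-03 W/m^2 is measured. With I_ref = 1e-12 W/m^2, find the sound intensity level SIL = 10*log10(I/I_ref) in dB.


I / I_ref = 9.65e-03 / 1e-12 = 9.65e+09
SIL = 10 * log10(9.65e+09) = 99.845 dB


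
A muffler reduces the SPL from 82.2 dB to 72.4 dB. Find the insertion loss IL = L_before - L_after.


Insertion loss = SPL without muffler - SPL with muffler
IL = 82.2 - 72.4 = 9.8 dB


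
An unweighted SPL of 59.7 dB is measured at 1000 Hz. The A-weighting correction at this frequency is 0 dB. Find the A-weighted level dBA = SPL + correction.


A-weighting table: 1000 Hz -> 0 dB correction
SPL_A = SPL + correction = 59.7 + (0) = 59.7 dBA


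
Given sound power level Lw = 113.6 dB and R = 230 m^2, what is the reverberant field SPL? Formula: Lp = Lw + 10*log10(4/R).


4/R = 4/230 = 0.0173913
Lp = 113.6 + 10*log10(0.0173913) = 96.003 dB


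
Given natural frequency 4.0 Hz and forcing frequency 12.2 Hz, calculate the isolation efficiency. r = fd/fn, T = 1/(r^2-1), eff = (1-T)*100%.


r = 12.2 / 4.0 = 3.05
r^2 - 1 = 3.05^2 - 1 = 8.3025
T = 1/8.3025 = 0.120446
Efficiency = (1 - 0.120446)*100 = 87.955 %


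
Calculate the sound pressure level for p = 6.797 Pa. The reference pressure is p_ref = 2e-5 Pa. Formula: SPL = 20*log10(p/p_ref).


p / p_ref = 6.797 / 2e-5 = 339850
SPL = 20 * log10(339850) = 110.63 dB


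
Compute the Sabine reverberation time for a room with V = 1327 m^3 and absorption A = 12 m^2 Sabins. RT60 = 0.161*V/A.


RT60 = 0.161 * 1327 / 12 = 17.804 s


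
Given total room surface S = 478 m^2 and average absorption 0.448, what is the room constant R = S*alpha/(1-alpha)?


R = 478 * 0.448 / (1 - 0.448) = 387.94 m^2


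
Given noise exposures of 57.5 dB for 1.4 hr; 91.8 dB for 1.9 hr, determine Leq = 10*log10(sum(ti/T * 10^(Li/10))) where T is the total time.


T_total = 1.4 + 1.9 = 3.3 hr
(1.4/3.3) * 10^(57.5/10) = 238569
(1.9/3.3) * 10^(91.8/10) = 8.71444e+08
Sum = 238569 + 8.71444e+08 = 8.71683e+08
Leq = 10*log10(8.71683e+08) = 89.404 dB


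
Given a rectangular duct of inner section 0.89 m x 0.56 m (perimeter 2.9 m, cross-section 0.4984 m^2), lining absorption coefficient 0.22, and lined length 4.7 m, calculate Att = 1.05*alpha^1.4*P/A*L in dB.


alpha^1.4 = 0.22^1.4 = 0.120058
Attenuation rate = 1.05 * alpha^1.4 * P / A
= 1.05 * 0.120058 * 2.9 / 0.4984 = 0.7335 dB/m
Total Att = 0.7335 * 4.7 = 3.4475 dB


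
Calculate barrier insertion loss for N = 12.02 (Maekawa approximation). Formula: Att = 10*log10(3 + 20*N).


3 + 20*N = 3 + 20*12.02 = 243.4
Att = 10*log10(243.4) = 23.863 dB


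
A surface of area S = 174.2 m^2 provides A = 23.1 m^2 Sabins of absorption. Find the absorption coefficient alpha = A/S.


Absorption coefficient = absorbed power / incident power
alpha = A / S = 23.1 / 174.2 = 0.13261


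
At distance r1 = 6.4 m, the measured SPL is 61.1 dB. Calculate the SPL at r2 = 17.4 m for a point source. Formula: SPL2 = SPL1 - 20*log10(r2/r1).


r2/r1 = 17.4/6.4 = 2.71875
Correction = 20*log10(2.71875) = 8.68739 dB
SPL2 = 61.1 - 8.68739 = 52.413 dB


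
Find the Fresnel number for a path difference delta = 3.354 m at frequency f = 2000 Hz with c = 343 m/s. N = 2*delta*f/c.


N = 2*delta*f/c = 2*delta/lambda, where lambda = c/f
lambda = 343 / 2000 = 0.1715 m
N = 2 * 3.354 / 0.1715 = 39.114


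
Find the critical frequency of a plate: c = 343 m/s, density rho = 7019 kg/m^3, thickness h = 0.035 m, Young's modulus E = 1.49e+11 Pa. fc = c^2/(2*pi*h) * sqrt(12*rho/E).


12*rho/E = 12*7019/1.49e+11 = 5.65289e-07
sqrt(12*rho/E) = sqrt(5.65289e-07) = 0.000751857
c^2/(2*pi*h) = 343^2/(2*pi*0.035) = 534983
fc = 534983 * 0.000751857 = 402.23 Hz


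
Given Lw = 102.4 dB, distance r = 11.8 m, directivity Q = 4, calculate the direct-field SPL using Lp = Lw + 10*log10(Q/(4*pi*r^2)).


4*pi*r^2 = 4*pi*11.8^2 = 1749.74 m^2
Q / (4*pi*r^2) = 4 / 1749.74 = 0.00228605
Lp = 102.4 + 10*log10(0.00228605) = 75.991 dB


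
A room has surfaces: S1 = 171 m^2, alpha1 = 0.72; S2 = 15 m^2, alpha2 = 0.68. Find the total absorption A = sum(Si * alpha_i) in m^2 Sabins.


171 * 0.72 = 123.12
15 * 0.68 = 10.2
A_total = 123.12 + 10.2 = 133.32 m^2


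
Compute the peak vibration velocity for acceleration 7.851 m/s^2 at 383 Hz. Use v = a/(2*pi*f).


omega = 2*pi*f = 2*pi*383 = 2406.46 rad/s
v = a / omega = 7.851 / 2406.46 = 0.0032625 m/s


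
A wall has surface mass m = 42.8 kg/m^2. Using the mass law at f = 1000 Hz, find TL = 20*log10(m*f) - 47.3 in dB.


m * f = 42.8 * 1000 = 42800
20*log10(42800) = 92.6289 dB
TL = 92.6289 - 47.3 = 45.329 dB


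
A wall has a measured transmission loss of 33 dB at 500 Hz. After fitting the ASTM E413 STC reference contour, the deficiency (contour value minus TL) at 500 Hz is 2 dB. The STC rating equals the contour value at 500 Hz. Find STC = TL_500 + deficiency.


By ASTM E413, STC = value of the fitted reference contour at 500 Hz.
Contour value at 500 Hz = TL_500 + deficiency = 33 + 2 = 35
STC = 35


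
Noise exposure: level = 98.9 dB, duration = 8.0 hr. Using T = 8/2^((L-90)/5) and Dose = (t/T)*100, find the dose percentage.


T_allowed = 8 / 2^((98.9 - 90)/5) = 2.32947 hr
Dose = 8.0 / 2.32947 * 100 = 343.43 %


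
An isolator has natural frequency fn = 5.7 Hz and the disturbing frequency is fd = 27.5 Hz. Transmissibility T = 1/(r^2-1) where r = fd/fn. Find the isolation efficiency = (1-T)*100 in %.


r = 27.5 / 5.7 = 4.82456
r^2 - 1 = 4.82456^2 - 1 = 22.2764
T = 1/22.2764 = 0.0448906
Efficiency = (1 - 0.0448906)*100 = 95.511 %


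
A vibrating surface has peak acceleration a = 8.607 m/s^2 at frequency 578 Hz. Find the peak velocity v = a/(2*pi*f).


omega = 2*pi*f = 2*pi*578 = 3631.68 rad/s
v = a / omega = 8.607 / 3631.68 = 0.00237 m/s


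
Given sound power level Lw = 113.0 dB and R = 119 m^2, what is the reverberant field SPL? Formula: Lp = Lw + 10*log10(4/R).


4/R = 4/119 = 0.0336134
Lp = 113.0 + 10*log10(0.0336134) = 98.265 dB


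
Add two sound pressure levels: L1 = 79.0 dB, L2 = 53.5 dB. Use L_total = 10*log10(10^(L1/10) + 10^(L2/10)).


10^(79.0/10) = 7.94328e+07
10^(53.5/10) = 223872
Sum = 7.94328e+07 + 223872 = 7.96567e+07
L_total = 10*log10(7.96567e+07) = 79.012 dB


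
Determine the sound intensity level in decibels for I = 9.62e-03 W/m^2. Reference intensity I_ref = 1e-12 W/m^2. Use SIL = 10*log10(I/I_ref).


I / I_ref = 9.62e-03 / 1e-12 = 9.62e+09
SIL = 10 * log10(9.62e+09) = 99.832 dB


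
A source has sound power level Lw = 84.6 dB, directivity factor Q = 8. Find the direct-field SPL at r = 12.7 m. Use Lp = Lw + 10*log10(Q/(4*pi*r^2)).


4*pi*r^2 = 4*pi*12.7^2 = 2026.83 m^2
Q / (4*pi*r^2) = 8 / 2026.83 = 0.00394705
Lp = 84.6 + 10*log10(0.00394705) = 60.563 dB


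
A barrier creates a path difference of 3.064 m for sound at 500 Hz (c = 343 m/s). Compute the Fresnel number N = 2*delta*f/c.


N = 2*delta*f/c = 2*delta/lambda, where lambda = c/f
lambda = 343 / 500 = 0.686 m
N = 2 * 3.064 / 0.686 = 8.9329


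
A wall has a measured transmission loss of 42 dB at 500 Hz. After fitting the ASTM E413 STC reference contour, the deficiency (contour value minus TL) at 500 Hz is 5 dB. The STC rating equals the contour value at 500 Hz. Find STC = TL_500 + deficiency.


By ASTM E413, STC = value of the fitted reference contour at 500 Hz.
Contour value at 500 Hz = TL_500 + deficiency = 42 + 5 = 47
STC = 47


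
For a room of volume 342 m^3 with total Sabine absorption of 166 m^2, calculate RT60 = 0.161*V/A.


RT60 = 0.161 * 342 / 166 = 0.3317 s


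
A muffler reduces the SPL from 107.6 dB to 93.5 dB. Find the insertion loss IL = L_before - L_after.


Insertion loss = SPL without muffler - SPL with muffler
IL = 107.6 - 93.5 = 14.1 dB


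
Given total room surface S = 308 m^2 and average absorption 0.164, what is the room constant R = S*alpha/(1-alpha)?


R = 308 * 0.164 / (1 - 0.164) = 60.421 m^2


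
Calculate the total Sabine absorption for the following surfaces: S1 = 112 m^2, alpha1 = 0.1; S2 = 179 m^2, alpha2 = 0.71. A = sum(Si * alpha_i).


112 * 0.1 = 11.2
179 * 0.71 = 127.09
A_total = 11.2 + 127.09 = 138.29 m^2


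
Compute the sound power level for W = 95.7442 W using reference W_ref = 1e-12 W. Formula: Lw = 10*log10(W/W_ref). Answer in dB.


W / W_ref = 95.7442 / 1e-12 = 9.57442e+13
Lw = 10 * log10(9.57442e+13) = 139.81 dB


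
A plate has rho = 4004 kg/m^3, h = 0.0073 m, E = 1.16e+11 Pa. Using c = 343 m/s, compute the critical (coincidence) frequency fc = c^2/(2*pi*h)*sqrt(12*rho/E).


12*rho/E = 12*4004/1.16e+11 = 4.14207e-07
sqrt(12*rho/E) = sqrt(4.14207e-07) = 0.000643589
c^2/(2*pi*h) = 343^2/(2*pi*0.0073) = 2.56499e+06
fc = 2.56499e+06 * 0.000643589 = 1650.8 Hz


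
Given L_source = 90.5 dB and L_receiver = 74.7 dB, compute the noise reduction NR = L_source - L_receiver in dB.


NR = L_source - L_receiver (difference between source and receiving room levels)
NR = 90.5 - 74.7 = 15.8 dB


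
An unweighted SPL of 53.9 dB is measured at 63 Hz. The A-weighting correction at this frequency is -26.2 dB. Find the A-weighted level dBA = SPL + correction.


A-weighting table: 63 Hz -> -26.2 dB correction
SPL_A = SPL + correction = 53.9 + (-26.2) = 27.7 dBA


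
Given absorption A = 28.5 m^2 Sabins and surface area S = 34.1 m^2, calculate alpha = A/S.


Absorption coefficient = absorbed power / incident power
alpha = A / S = 28.5 / 34.1 = 0.83578


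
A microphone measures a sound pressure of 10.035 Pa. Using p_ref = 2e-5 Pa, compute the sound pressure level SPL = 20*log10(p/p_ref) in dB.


p / p_ref = 10.035 / 2e-5 = 501750
SPL = 20 * log10(501750) = 114.01 dB


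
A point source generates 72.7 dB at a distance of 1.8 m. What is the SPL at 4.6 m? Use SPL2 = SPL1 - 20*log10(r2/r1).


r2/r1 = 4.6/1.8 = 2.55556
Correction = 20*log10(2.55556) = 8.14972 dB
SPL2 = 72.7 - 8.14972 = 64.55 dB


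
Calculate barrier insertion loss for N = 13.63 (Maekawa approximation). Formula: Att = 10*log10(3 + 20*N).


3 + 20*N = 3 + 20*13.63 = 275.6
Att = 10*log10(275.6) = 24.403 dB


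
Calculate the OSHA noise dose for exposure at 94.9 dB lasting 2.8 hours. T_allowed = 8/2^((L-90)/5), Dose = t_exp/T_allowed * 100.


T_allowed = 8 / 2^((94.9 - 90)/5) = 4.05584 hr
Dose = 2.8 / 4.05584 * 100 = 69.036 %


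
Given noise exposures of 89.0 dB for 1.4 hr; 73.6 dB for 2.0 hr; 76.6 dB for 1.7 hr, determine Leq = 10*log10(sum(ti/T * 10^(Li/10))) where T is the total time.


T_total = 1.4 + 2.0 + 1.7 = 5.1 hr
(1.4/5.1) * 10^(89.0/10) = 2.18051e+08
(2.0/5.1) * 10^(73.6/10) = 8.98379e+06
(1.7/5.1) * 10^(76.6/10) = 1.52363e+07
Sum = 2.18051e+08 + 8.98379e+06 + 1.52363e+07 = 2.42271e+08
Leq = 10*log10(2.42271e+08) = 83.843 dB


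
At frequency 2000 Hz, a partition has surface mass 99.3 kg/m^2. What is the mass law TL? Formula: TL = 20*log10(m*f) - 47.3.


m * f = 99.3 * 2000 = 198600
20*log10(198600) = 105.96 dB
TL = 105.96 - 47.3 = 58.66 dB


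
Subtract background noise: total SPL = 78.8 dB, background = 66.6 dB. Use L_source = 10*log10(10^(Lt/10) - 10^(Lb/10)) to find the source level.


10^(78.8/10) = 7.58578e+07
10^(66.6/10) = 4.57088e+06
Difference = 7.58578e+07 - 4.57088e+06 = 7.12869e+07
L_source = 10*log10(7.12869e+07) = 78.53 dB


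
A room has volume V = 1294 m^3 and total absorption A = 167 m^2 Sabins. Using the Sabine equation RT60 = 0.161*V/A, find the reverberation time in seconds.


RT60 = 0.161 * 1294 / 167 = 1.2475 s


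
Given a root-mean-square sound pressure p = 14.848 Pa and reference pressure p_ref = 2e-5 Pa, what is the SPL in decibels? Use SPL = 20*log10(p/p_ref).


p / p_ref = 14.848 / 2e-5 = 742400
SPL = 20 * log10(742400) = 117.41 dB


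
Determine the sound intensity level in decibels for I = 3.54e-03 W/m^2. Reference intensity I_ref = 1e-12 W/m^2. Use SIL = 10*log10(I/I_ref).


I / I_ref = 3.54e-03 / 1e-12 = 3.54e+09
SIL = 10 * log10(3.54e+09) = 95.49 dB


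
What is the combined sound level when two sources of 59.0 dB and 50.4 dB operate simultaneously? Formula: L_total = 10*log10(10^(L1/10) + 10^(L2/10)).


10^(59.0/10) = 794328
10^(50.4/10) = 109648
Sum = 794328 + 109648 = 903976
L_total = 10*log10(903976) = 59.562 dB


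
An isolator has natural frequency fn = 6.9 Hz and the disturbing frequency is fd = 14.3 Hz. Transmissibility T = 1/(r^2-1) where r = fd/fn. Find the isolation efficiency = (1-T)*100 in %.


r = 14.3 / 6.9 = 2.07246
r^2 - 1 = 2.07246^2 - 1 = 3.29509
T = 1/3.29509 = 0.303482
Efficiency = (1 - 0.303482)*100 = 69.652 %


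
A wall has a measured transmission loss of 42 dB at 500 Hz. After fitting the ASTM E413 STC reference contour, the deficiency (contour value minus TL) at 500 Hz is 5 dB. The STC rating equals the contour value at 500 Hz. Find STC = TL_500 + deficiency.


By ASTM E413, STC = value of the fitted reference contour at 500 Hz.
Contour value at 500 Hz = TL_500 + deficiency = 42 + 5 = 47
STC = 47


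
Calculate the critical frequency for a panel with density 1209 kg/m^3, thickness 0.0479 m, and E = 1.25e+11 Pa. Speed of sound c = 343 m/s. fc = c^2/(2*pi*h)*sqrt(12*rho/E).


12*rho/E = 12*1209/1.25e+11 = 1.16064e-07
sqrt(12*rho/E) = sqrt(1.16064e-07) = 0.000340682
c^2/(2*pi*h) = 343^2/(2*pi*0.0479) = 390906
fc = 390906 * 0.000340682 = 133.17 Hz


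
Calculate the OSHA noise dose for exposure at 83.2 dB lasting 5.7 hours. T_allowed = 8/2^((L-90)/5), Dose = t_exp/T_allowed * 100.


T_allowed = 8 / 2^((83.2 - 90)/5) = 20.5348 hr
Dose = 5.7 / 20.5348 * 100 = 27.758 %


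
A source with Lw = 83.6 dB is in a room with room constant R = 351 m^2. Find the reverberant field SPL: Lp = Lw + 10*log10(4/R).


4/R = 4/351 = 0.011396
Lp = 83.6 + 10*log10(0.011396) = 64.168 dB


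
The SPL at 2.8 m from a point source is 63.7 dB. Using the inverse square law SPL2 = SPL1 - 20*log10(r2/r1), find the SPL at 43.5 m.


r2/r1 = 43.5/2.8 = 15.5357
Correction = 20*log10(15.5357) = 23.8266 dB
SPL2 = 63.7 - 23.8266 = 39.873 dB


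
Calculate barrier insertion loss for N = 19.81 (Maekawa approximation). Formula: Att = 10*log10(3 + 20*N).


3 + 20*N = 3 + 20*19.81 = 399.2
Att = 10*log10(399.2) = 26.012 dB


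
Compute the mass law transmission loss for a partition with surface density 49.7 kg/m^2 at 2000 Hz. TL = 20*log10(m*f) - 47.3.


m * f = 49.7 * 2000 = 99400
20*log10(99400) = 99.9477 dB
TL = 99.9477 - 47.3 = 52.648 dB


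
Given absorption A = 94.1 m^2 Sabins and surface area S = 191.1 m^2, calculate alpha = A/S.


Absorption coefficient = absorbed power / incident power
alpha = A / S = 94.1 / 191.1 = 0.49241


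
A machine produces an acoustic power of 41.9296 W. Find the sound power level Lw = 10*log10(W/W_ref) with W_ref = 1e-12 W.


W / W_ref = 41.9296 / 1e-12 = 4.19296e+13
Lw = 10 * log10(4.19296e+13) = 136.23 dB


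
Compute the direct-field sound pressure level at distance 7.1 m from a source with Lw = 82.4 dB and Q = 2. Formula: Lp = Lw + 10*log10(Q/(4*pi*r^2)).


4*pi*r^2 = 4*pi*7.1^2 = 633.471 m^2
Q / (4*pi*r^2) = 2 / 633.471 = 0.00315721
Lp = 82.4 + 10*log10(0.00315721) = 57.393 dB


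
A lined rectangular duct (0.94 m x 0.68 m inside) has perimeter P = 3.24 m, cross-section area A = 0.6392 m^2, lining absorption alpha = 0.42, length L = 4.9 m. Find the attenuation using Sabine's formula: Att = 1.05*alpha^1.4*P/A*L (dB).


alpha^1.4 = 0.42^1.4 = 0.296858
Attenuation rate = 1.05 * alpha^1.4 * P / A
= 1.05 * 0.296858 * 3.24 / 0.6392 = 1.57996 dB/m
Total Att = 1.57996 * 4.9 = 7.7418 dB


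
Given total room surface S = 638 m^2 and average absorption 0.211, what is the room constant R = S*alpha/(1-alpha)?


R = 638 * 0.211 / (1 - 0.211) = 170.62 m^2


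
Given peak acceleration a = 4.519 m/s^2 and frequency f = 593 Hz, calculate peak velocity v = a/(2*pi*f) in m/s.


omega = 2*pi*f = 2*pi*593 = 3725.93 rad/s
v = a / omega = 4.519 / 3725.93 = 0.0012129 m/s


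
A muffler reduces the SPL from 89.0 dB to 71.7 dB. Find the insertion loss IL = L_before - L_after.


Insertion loss = SPL without muffler - SPL with muffler
IL = 89.0 - 71.7 = 17.3 dB


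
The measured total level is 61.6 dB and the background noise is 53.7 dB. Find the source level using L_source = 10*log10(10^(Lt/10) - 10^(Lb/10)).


10^(61.6/10) = 1.44544e+06
10^(53.7/10) = 234423
Difference = 1.44544e+06 - 234423 = 1.21102e+06
L_source = 10*log10(1.21102e+06) = 60.832 dB


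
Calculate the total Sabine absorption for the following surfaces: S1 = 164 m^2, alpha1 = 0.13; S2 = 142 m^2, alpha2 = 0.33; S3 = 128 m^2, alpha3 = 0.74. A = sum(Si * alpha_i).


164 * 0.13 = 21.32
142 * 0.33 = 46.86
128 * 0.74 = 94.72
A_total = 21.32 + 46.86 + 94.72 = 162.9 m^2


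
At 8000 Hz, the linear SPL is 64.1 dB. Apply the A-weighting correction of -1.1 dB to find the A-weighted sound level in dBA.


A-weighting table: 8000 Hz -> -1.1 dB correction
SPL_A = SPL + correction = 64.1 + (-1.1) = 63 dBA


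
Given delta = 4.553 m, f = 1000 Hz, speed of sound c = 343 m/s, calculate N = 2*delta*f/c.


N = 2*delta*f/c = 2*delta/lambda, where lambda = c/f
lambda = 343 / 1000 = 0.343 m
N = 2 * 4.553 / 0.343 = 26.548


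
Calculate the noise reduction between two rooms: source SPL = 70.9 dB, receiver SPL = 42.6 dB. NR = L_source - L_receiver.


NR = L_source - L_receiver (difference between source and receiving room levels)
NR = 70.9 - 42.6 = 28.3 dB


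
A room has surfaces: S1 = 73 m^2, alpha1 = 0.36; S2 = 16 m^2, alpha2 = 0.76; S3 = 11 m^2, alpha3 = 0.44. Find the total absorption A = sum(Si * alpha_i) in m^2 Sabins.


73 * 0.36 = 26.28
16 * 0.76 = 12.16
11 * 0.44 = 4.84
A_total = 26.28 + 12.16 + 4.84 = 43.28 m^2


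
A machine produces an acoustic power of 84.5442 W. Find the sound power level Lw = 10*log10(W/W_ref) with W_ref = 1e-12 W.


W / W_ref = 84.5442 / 1e-12 = 8.45442e+13
Lw = 10 * log10(8.45442e+13) = 139.27 dB
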